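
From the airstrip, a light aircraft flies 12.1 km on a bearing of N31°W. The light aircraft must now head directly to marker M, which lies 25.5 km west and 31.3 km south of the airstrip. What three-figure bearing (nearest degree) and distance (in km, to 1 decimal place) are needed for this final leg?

Leg 1 (N31°W, 12.1 km): east 12.1 sin 329° = -6.23, north 12.1 cos 329° = 10.37
Current position: (-6.23, 10.37). Target: (-25.5, -31.3). Remaining: Δeast = -19.27, Δnorth = -41.67.
Bearing = atan2(-19.27, -41.67) mod 360° = 204.81°; distance = √((-19.27)² + (-41.67)²) = 45.911 km.

205°, 45.9 km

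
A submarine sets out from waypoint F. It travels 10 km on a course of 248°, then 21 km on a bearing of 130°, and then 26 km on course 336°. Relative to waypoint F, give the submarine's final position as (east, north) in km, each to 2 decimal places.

Leg 1 (248°, 10 km): east 10 sin 248° = -9.27, north 10 cos 248° = -3.75
Leg 2 (130°, 21 km): east 21 sin 130° = 16.09, north 21 cos 130° = -13.50
Leg 3 (336°, 26 km): east 26 sin 336° = -10.58, north 26 cos 336° = 23.75
Summing: -3.76 km east, 6.51 km north → (-3.76, 6.51).

(-3.76, 6.51)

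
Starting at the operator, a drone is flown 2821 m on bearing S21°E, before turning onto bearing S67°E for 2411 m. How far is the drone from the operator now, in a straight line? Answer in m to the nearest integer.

Leg 1 (S21°E, 2821 m): east 2821 sin 159° = 1010.96, north 2821 cos 159° = -2633.63
Leg 2 (S67°E, 2411 m): east 2411 sin 113° = 2219.34, north 2411 cos 113° = -942.05
Net: 3230.29 east, -3575.68 north. Distance = √((3230.29)² + (-3575.68)²) = 4818.745 m.

4819 m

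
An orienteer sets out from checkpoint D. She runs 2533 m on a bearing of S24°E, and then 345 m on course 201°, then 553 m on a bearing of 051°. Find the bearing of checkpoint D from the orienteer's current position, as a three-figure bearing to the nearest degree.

330°

Leg 1 (S24°E, 2533 m): east 2533 sin 156° = 1030.26, north 2533 cos 156° = -2314.01
Leg 2 (201°, 345 m): east 345 sin 201° = -123.64, north 345 cos 201° = -322.09
Leg 3 (051°, 553 m): east 553 sin 51° = 429.76, north 553 cos 51° = 348.01
Net displacement: 1336.39 east, -2288.08 north. Direction back to start is (-1336.39, 2288.08): bearing = atan2(-1336.39, 2288.08) mod 360° = 329.71° ≈ 330°.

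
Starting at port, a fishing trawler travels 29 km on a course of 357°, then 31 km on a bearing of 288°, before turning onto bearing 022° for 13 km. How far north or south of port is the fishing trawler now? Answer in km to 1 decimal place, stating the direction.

50.6 km north

Leg 1 (357°, 29 km): east 29 sin 357° = -1.52, north 29 cos 357° = 28.96
Leg 2 (288°, 31 km): east 31 sin 288° = -29.48, north 31 cos 288° = 9.58
Leg 3 (022°, 13 km): east 13 sin 22° = 4.87, north 13 cos 22° = 12.05
Net north component: 50.59 km.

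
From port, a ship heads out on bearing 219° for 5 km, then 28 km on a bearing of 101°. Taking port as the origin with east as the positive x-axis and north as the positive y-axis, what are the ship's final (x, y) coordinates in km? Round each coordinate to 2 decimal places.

Leg 1 (219°, 5 km): east 5 sin 219° = -3.15, north 5 cos 219° = -3.89
Leg 2 (101°, 28 km): east 28 sin 101° = 27.49, north 28 cos 101° = -5.34
Summing: 24.34 km east, -9.23 km north → (24.34, -9.23).

(24.34, -9.23)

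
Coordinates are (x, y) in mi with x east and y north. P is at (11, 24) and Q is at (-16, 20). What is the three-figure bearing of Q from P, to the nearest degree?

262°

Δeast = -16 − 11 = -27.00; Δnorth = 20 − 24 = -4.00.
Bearing = atan2(Δeast, Δnorth) mod 360° = 261.57° ≈ 262°.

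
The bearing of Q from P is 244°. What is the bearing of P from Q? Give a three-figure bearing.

Back-bearing = 244° − 180° = 064°.

064°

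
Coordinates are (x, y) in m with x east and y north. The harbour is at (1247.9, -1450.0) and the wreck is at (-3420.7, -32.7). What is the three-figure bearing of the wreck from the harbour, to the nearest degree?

Δeast = -3420.7 − 1247.9 = -4668.60; Δnorth = -32.7 − -1450.0 = 1417.30.
Bearing = atan2(Δeast, Δnorth) mod 360° = 286.89° ≈ 287°.

287°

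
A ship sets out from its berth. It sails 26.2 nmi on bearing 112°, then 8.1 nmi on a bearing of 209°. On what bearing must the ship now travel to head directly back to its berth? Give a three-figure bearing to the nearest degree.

Leg 1 (112°, 26.2 nmi): east 26.2 sin 112° = 24.29, north 26.2 cos 112° = -9.81
Leg 2 (209°, 8.1 nmi): east 8.1 sin 209° = -3.93, north 8.1 cos 209° = -7.08
Net displacement: 20.37 east, -16.90 north. Direction back to start is (-20.37, 16.90): bearing = atan2(-20.37, 16.90) mod 360° = 309.69° ≈ 310°.

310°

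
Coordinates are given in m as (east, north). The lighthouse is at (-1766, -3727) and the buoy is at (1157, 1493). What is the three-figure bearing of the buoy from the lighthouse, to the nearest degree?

029°

Δeast = 1157 − -1766 = 2923.00; Δnorth = 1493 − -3727 = 5220.00.
Bearing = atan2(Δeast, Δnorth) mod 360° = 29.25° ≈ 029°.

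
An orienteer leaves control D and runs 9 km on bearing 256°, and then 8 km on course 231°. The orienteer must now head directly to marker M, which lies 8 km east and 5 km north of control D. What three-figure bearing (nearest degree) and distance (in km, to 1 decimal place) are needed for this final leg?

Leg 1 (256°, 9 km): east 9 sin 256° = -8.73, north 9 cos 256° = -2.18
Leg 2 (231°, 8 km): east 8 sin 231° = -6.22, north 8 cos 231° = -5.03
Current position: (-14.95, -7.21). Target: (8, 5). Remaining: Δeast = 22.95, Δnorth = 12.21.
Bearing = atan2(22.95, 12.21) mod 360° = 61.98°; distance = √((22.95)² + (12.21)²) = 25.997 km.

062°, 26.0 km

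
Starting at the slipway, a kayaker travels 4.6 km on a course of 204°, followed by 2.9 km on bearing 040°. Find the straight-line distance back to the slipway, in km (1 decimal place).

Leg 1 (204°, 4.6 km): east 4.6 sin 204° = -1.87, north 4.6 cos 204° = -4.20
Leg 2 (040°, 2.9 km): east 2.9 sin 40° = 1.86, north 2.9 cos 40° = 2.22
Net: -0.01 east, -1.98 north. Distance = √((-0.01)² + (-1.98)²) = 1.981 km.

2.0 km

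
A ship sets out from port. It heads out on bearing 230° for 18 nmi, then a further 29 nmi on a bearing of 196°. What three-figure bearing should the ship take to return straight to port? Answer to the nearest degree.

Leg 1 (230°, 18 nmi): east 18 sin 230° = -13.79, north 18 cos 230° = -11.57
Leg 2 (196°, 29 nmi): east 29 sin 196° = -7.99, north 29 cos 196° = -27.88
Net displacement: -21.78 east, -39.45 north. Direction back to start is (21.78, 39.45): bearing = atan2(21.78, 39.45) mod 360° = 28.91° ≈ 029°.

029°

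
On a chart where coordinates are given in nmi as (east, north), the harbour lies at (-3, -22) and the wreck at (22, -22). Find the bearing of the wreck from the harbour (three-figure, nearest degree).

090°

Δeast = 22 − -3 = 25.00; Δnorth = -22 − -22 = 0.00.
Bearing = atan2(Δeast, Δnorth) mod 360° = 90.00° ≈ 090°.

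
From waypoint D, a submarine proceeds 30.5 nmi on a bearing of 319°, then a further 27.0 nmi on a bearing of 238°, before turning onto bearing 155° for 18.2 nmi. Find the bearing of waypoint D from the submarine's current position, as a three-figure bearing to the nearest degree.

078°

Leg 1 (319°, 30.5 nmi): east 30.5 sin 319° = -20.01, north 30.5 cos 319° = 23.02
Leg 2 (238°, 27.0 nmi): east 27.0 sin 238° = -22.90, north 27.0 cos 238° = -14.31
Leg 3 (155°, 18.2 nmi): east 18.2 sin 155° = 7.69, north 18.2 cos 155° = -16.49
Net displacement: -35.22 east, -7.78 north. Direction back to start is (35.22, 7.78): bearing = atan2(35.22, 7.78) mod 360° = 77.54° ≈ 078°.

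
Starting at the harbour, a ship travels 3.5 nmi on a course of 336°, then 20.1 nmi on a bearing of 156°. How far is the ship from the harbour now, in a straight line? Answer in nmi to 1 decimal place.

Leg 1 (336°, 3.5 nmi): east 3.5 sin 336° = -1.42, north 3.5 cos 336° = 3.20
Leg 2 (156°, 20.1 nmi): east 20.1 sin 156° = 8.18, north 20.1 cos 156° = -18.36
Net: 6.75 east, -15.16 north. Distance = √((6.75)² + (-15.16)²) = 16.600 nmi.

16.6 nmi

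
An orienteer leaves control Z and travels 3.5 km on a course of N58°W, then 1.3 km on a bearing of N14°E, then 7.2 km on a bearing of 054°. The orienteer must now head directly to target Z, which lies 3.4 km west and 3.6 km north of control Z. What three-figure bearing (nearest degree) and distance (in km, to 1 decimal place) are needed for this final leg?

240°, 7.6 km

Leg 1 (N58°W, 3.5 km): east 3.5 sin 302° = -2.97, north 3.5 cos 302° = 1.85
Leg 2 (N14°E, 1.3 km): east 1.3 sin 14° = 0.31, north 1.3 cos 14° = 1.26
Leg 3 (054°, 7.2 km): east 7.2 sin 54° = 5.82, north 7.2 cos 54° = 4.23
Current position: (3.17, 7.35). Target: (-3.4, 3.6). Remaining: Δeast = -6.57, Δnorth = -3.75.
Bearing = atan2(-6.57, -3.75) mod 360° = 240.30°; distance = √((-6.57)² + (-3.75)²) = 7.565 km.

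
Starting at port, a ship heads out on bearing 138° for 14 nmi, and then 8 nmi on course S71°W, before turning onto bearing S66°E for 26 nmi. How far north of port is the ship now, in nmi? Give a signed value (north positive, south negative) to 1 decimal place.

-23.6 nmi

Leg 1 (138°, 14 nmi): east 14 sin 138° = 9.37, north 14 cos 138° = -10.40
Leg 2 (S71°W, 8 nmi): east 8 sin 251° = -7.56, north 8 cos 251° = -2.60
Leg 3 (S66°E, 26 nmi): east 26 sin 114° = 23.75, north 26 cos 114° = -10.58
Net north component: -23.58 nmi.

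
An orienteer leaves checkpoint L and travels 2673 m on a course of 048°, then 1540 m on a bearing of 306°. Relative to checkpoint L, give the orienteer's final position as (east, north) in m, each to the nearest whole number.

Leg 1 (048°, 2673 m): east 2673 sin 48° = 1986.43, north 2673 cos 48° = 1788.59
Leg 2 (306°, 1540 m): east 1540 sin 306° = -1245.89, north 1540 cos 306° = 905.19
Summing: 740.54 m east, 2693.78 m north → (741, 2694).

(741, 2694)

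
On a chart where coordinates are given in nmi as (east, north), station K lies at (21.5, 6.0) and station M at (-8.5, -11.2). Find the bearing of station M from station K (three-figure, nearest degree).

Δeast = -8.5 − 21.5 = -30.00; Δnorth = -11.2 − 6.0 = -17.20.
Bearing = atan2(Δeast, Δnorth) mod 360° = 240.17° ≈ 240°.

240°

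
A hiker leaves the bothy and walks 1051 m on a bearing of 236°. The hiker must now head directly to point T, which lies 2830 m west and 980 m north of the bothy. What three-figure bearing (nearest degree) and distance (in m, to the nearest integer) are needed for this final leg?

Leg 1 (236°, 1051 m): east 1051 sin 236° = -871.32, north 1051 cos 236° = -587.71
Current position: (-871.32, -587.71). Target: (-2830, 980). Remaining: Δeast = -1958.68, Δnorth = 1567.71.
Bearing = atan2(-1958.68, 1567.71) mod 360° = 308.67°; distance = √((-1958.68)² + (1567.71)²) = 2508.815 m.

309°, 2509 m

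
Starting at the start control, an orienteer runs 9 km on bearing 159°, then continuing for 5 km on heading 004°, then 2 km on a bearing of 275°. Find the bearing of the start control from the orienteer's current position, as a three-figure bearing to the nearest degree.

334°

Leg 1 (159°, 9 km): east 9 sin 159° = 3.23, north 9 cos 159° = -8.40
Leg 2 (004°, 5 km): east 5 sin 4° = 0.35, north 5 cos 4° = 4.99
Leg 3 (275°, 2 km): east 2 sin 275° = -1.99, north 2 cos 275° = 0.17
Net displacement: 1.58 east, -3.24 north. Direction back to start is (-1.58, 3.24): bearing = atan2(-1.58, 3.24) mod 360° = 333.98° ≈ 334°.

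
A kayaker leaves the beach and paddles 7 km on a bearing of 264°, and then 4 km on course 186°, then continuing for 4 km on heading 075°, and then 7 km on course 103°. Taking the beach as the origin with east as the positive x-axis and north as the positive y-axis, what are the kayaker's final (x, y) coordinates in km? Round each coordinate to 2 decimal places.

Leg 1 (264°, 7 km): east 7 sin 264° = -6.96, north 7 cos 264° = -0.73
Leg 2 (186°, 4 km): east 4 sin 186° = -0.42, north 4 cos 186° = -3.98
Leg 3 (075°, 4 km): east 4 sin 75° = 3.86, north 4 cos 75° = 1.04
Leg 4 (103°, 7 km): east 7 sin 103° = 6.82, north 7 cos 103° = -1.57
Summing: 3.30 km east, -5.25 km north → (3.30, -5.25).

(3.30, -5.25)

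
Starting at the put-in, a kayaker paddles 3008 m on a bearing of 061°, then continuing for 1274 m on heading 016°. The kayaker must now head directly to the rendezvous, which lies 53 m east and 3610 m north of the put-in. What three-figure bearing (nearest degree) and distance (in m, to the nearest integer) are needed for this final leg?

288°, 3072 m

Leg 1 (061°, 3008 m): east 3008 sin 61° = 2630.86, north 3008 cos 61° = 1458.31
Leg 2 (016°, 1274 m): east 1274 sin 16° = 351.16, north 1274 cos 16° = 1224.65
Current position: (2982.02, 2682.95). Target: (53, 3610). Remaining: Δeast = -2929.02, Δnorth = 927.05.
Bearing = atan2(-2929.02, 927.05) mod 360° = 287.56°; distance = √((-2929.02)² + (927.05)²) = 3072.224 m.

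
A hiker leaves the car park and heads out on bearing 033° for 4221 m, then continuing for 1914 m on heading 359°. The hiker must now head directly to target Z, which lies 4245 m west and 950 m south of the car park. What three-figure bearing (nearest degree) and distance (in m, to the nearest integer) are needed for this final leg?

225°, 9132 m

Leg 1 (033°, 4221 m): east 4221 sin 33° = 2298.92, north 4221 cos 33° = 3540.03
Leg 2 (359°, 1914 m): east 1914 sin 359° = -33.40, north 1914 cos 359° = 1913.71
Current position: (2265.52, 5453.74). Target: (-4245, -950). Remaining: Δeast = -6510.52, Δnorth = -6403.74.
Bearing = atan2(-6510.52, -6403.74) mod 360° = 225.47°; distance = √((-6510.52)² + (-6403.74)²) = 9132.069 m.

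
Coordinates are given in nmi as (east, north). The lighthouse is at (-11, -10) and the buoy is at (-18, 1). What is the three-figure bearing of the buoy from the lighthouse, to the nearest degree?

Δeast = -18 − -11 = -7.00; Δnorth = 1 − -10 = 11.00.
Bearing = atan2(Δeast, Δnorth) mod 360° = 327.53° ≈ 328°.

328°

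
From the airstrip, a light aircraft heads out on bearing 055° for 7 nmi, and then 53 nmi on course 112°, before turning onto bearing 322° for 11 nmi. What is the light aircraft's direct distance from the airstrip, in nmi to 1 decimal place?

Leg 1 (055°, 7 nmi): east 7 sin 55° = 5.73, north 7 cos 55° = 4.02
Leg 2 (112°, 53 nmi): east 53 sin 112° = 49.14, north 53 cos 112° = -19.85
Leg 3 (322°, 11 nmi): east 11 sin 322° = -6.77, north 11 cos 322° = 8.67
Net: 48.10 east, -7.17 north. Distance = √((48.10)² + (-7.17)²) = 48.634 nmi.

48.6 nmi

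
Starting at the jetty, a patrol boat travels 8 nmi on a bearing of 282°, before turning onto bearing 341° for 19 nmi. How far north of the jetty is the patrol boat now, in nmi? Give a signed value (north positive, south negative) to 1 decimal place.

Leg 1 (282°, 8 nmi): east 8 sin 282° = -7.83, north 8 cos 282° = 1.66
Leg 2 (341°, 19 nmi): east 19 sin 341° = -6.19, north 19 cos 341° = 17.96
Net north component: 19.63 nmi.

19.6 nmi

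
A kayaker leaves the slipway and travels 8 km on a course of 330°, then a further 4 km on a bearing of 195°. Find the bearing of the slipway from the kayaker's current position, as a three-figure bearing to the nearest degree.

Leg 1 (330°, 8 km): east 8 sin 330° = -4.00, north 8 cos 330° = 6.93
Leg 2 (195°, 4 km): east 4 sin 195° = -1.04, north 4 cos 195° = -3.86
Net displacement: -5.04 east, 3.06 north. Direction back to start is (5.04, -3.06): bearing = atan2(5.04, -3.06) mod 360° = 121.32° ≈ 121°.

121°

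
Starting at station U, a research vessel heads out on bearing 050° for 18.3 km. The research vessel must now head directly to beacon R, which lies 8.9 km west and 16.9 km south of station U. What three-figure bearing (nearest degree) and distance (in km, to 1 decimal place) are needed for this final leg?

Leg 1 (050°, 18.3 km): east 18.3 sin 50° = 14.02, north 18.3 cos 50° = 11.76
Current position: (14.02, 11.76). Target: (-8.9, -16.9). Remaining: Δeast = -22.92, Δnorth = -28.66.
Bearing = atan2(-22.92, -28.66) mod 360° = 218.65°; distance = √((-22.92)² + (-28.66)²) = 36.699 km.

219°, 36.7 km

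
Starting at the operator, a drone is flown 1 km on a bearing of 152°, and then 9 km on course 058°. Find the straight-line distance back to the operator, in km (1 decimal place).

Leg 1 (152°, 1 km): east 1 sin 152° = 0.47, north 1 cos 152° = -0.88
Leg 2 (058°, 9 km): east 9 sin 58° = 7.63, north 9 cos 58° = 4.77
Net: 8.10 east, 3.89 north. Distance = √((8.10)² + (3.89)²) = 8.986 km.

9.0 km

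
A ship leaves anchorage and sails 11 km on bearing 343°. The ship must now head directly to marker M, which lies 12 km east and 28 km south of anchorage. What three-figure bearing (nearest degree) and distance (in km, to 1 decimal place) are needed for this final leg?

Leg 1 (343°, 11 km): east 11 sin 343° = -3.22, north 11 cos 343° = 10.52
Current position: (-3.22, 10.52). Target: (12, -28). Remaining: Δeast = 15.22, Δnorth = -38.52.
Bearing = atan2(15.22, -38.52) mod 360° = 158.44°; distance = √((15.22)² + (-38.52)²) = 41.416 km.

158°, 41.4 km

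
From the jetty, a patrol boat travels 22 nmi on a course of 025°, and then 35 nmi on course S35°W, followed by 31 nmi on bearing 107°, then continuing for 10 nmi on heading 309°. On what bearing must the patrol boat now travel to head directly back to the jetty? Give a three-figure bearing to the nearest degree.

Leg 1 (025°, 22 nmi): east 22 sin 25° = 9.30, north 22 cos 25° = 19.94
Leg 2 (S35°W, 35 nmi): east 35 sin 215° = -20.08, north 35 cos 215° = -28.67
Leg 3 (107°, 31 nmi): east 31 sin 107° = 29.65, north 31 cos 107° = -9.06
Leg 4 (309°, 10 nmi): east 10 sin 309° = -7.77, north 10 cos 309° = 6.29
Net displacement: 11.10 east, -11.50 north. Direction back to start is (-11.10, 11.50): bearing = atan2(-11.10, 11.50) mod 360° = 316.03° ≈ 316°.

316°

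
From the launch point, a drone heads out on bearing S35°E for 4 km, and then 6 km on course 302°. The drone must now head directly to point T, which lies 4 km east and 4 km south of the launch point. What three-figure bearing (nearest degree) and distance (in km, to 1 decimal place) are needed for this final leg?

Leg 1 (S35°E, 4 km): east 4 sin 145° = 2.29, north 4 cos 145° = -3.28
Leg 2 (302°, 6 km): east 6 sin 302° = -5.09, north 6 cos 302° = 3.18
Current position: (-2.79, -0.10). Target: (4, -4). Remaining: Δeast = 6.79, Δnorth = -3.90.
Bearing = atan2(6.79, -3.90) mod 360° = 119.88°; distance = √((6.79)² + (-3.90)²) = 7.835 km.

120°, 7.8 km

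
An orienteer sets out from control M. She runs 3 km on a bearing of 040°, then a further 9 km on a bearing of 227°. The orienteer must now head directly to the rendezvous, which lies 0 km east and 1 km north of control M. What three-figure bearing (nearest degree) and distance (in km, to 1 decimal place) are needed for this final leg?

044°, 6.7 km

Leg 1 (040°, 3 km): east 3 sin 40° = 1.93, north 3 cos 40° = 2.30
Leg 2 (227°, 9 km): east 9 sin 227° = -6.58, north 9 cos 227° = -6.14
Current position: (-4.65, -3.84). Target: (0, 1). Remaining: Δeast = 4.65, Δnorth = 4.84.
Bearing = atan2(4.65, 4.84) mod 360° = 43.88°; distance = √((4.65)² + (4.84)²) = 6.714 km.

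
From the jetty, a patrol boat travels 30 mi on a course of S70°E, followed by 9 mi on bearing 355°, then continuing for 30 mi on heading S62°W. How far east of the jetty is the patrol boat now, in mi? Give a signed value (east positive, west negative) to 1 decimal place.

Leg 1 (S70°E, 30 mi): east 30 sin 110° = 28.19, north 30 cos 110° = -10.26
Leg 2 (355°, 9 mi): east 9 sin 355° = -0.78, north 9 cos 355° = 8.97
Leg 3 (S62°W, 30 mi): east 30 sin 242° = -26.49, north 30 cos 242° = -14.08
Net east component: 0.92 mi.

0.9 mi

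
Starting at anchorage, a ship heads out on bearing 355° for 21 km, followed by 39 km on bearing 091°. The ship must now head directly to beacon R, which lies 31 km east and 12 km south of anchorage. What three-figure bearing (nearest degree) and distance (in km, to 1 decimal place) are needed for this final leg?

Leg 1 (355°, 21 km): east 21 sin 355° = -1.83, north 21 cos 355° = 20.92
Leg 2 (091°, 39 km): east 39 sin 91° = 38.99, north 39 cos 91° = -0.68
Current position: (37.16, 20.24). Target: (31, -12). Remaining: Δeast = -6.16, Δnorth = -32.24.
Bearing = atan2(-6.16, -32.24) mod 360° = 190.82°; distance = √((-6.16)² + (-32.24)²) = 32.823 km.

191°, 32.8 km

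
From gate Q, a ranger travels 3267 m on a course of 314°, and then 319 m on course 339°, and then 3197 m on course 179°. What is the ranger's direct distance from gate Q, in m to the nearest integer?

Leg 1 (314°, 3267 m): east 3267 sin 314° = -2350.08, north 3267 cos 314° = 2269.45
Leg 2 (339°, 319 m): east 319 sin 339° = -114.32, north 319 cos 339° = 297.81
Leg 3 (179°, 3197 m): east 3197 sin 179° = 55.80, north 3197 cos 179° = -3196.51
Net: -2408.61 east, -629.25 north. Distance = √((-2408.61)² + (-629.25)²) = 2489.447 m.

2489 m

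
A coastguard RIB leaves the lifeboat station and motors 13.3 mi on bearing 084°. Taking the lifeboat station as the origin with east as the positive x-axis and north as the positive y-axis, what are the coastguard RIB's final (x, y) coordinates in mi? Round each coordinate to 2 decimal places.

Leg 1 (084°, 13.3 mi): east 13.3 sin 84° = 13.23, north 13.3 cos 84° = 1.39
Summing: 13.23 mi east, 1.39 mi north → (13.23, 1.39).

(13.23, 1.39)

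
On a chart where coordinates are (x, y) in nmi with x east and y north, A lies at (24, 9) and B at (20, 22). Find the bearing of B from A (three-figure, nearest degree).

Δeast = 20 − 24 = -4.00; Δnorth = 22 − 9 = 13.00.
Bearing = atan2(Δeast, Δnorth) mod 360° = 342.90° ≈ 343°.

343°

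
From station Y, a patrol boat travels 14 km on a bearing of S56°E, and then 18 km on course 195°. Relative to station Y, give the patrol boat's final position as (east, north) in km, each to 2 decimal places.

(6.95, -25.22)

Leg 1 (S56°E, 14 km): east 14 sin 124° = 11.61, north 14 cos 124° = -7.83
Leg 2 (195°, 18 km): east 18 sin 195° = -4.66, north 18 cos 195° = -17.39
Summing: 6.95 km east, -25.22 km north → (6.95, -25.22).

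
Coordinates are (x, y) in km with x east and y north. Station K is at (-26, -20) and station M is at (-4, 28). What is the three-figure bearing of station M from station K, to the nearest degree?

Δeast = -4 − -26 = 22.00; Δnorth = 28 − -20 = 48.00.
Bearing = atan2(Δeast, Δnorth) mod 360° = 24.62° ≈ 025°.

025°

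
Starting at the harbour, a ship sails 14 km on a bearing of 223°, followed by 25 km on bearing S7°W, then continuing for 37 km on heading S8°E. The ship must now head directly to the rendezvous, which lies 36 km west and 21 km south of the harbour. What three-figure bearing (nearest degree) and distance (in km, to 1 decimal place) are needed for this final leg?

331°, 58.2 km

Leg 1 (223°, 14 km): east 14 sin 223° = -9.55, north 14 cos 223° = -10.24
Leg 2 (S7°W, 25 km): east 25 sin 187° = -3.05, north 25 cos 187° = -24.81
Leg 3 (S8°E, 37 km): east 37 sin 172° = 5.15, north 37 cos 172° = -36.64
Current position: (-7.45, -71.69). Target: (-36, -21). Remaining: Δeast = -28.55, Δnorth = 50.69.
Bearing = atan2(-28.55, 50.69) mod 360° = 330.61°; distance = √((-28.55)² + (50.69)²) = 58.182 km.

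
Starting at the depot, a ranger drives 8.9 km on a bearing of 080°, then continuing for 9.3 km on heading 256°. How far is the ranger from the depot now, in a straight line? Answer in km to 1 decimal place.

Leg 1 (080°, 8.9 km): east 8.9 sin 80° = 8.76, north 8.9 cos 80° = 1.55
Leg 2 (256°, 9.3 km): east 9.3 sin 256° = -9.02, north 9.3 cos 256° = -2.25
Net: -0.26 east, -0.70 north. Distance = √((-0.26)² + (-0.70)²) = 0.750 km.

0.8 km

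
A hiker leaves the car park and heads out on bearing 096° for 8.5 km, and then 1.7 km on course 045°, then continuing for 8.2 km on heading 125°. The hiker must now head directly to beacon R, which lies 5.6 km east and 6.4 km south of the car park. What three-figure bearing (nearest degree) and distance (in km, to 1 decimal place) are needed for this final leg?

Leg 1 (096°, 8.5 km): east 8.5 sin 96° = 8.45, north 8.5 cos 96° = -0.89
Leg 2 (045°, 1.7 km): east 1.7 sin 45° = 1.20, north 1.7 cos 45° = 1.20
Leg 3 (125°, 8.2 km): east 8.2 sin 125° = 6.72, north 8.2 cos 125° = -4.70
Current position: (16.37, -4.39). Target: (5.6, -6.4). Remaining: Δeast = -10.77, Δnorth = -2.01.
Bearing = atan2(-10.77, -2.01) mod 360° = 259.43°; distance = √((-10.77)² + (-2.01)²) = 10.959 km.

259°, 11.0 km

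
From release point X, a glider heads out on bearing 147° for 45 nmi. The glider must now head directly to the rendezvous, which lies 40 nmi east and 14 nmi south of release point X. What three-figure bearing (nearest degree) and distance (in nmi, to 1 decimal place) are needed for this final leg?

Leg 1 (147°, 45 nmi): east 45 sin 147° = 24.51, north 45 cos 147° = -37.74
Current position: (24.51, -37.74). Target: (40, -14). Remaining: Δeast = 15.49, Δnorth = 23.74.
Bearing = atan2(15.49, 23.74) mod 360° = 33.13°; distance = √((15.49)² + (23.74)²) = 28.347 nmi.

033°, 28.3 nmi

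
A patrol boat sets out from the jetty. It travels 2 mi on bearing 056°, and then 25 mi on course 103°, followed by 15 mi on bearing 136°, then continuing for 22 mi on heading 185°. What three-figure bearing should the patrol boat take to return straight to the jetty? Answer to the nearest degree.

Leg 1 (056°, 2 mi): east 2 sin 56° = 1.66, north 2 cos 56° = 1.12
Leg 2 (103°, 25 mi): east 25 sin 103° = 24.36, north 25 cos 103° = -5.62
Leg 3 (136°, 15 mi): east 15 sin 136° = 10.42, north 15 cos 136° = -10.79
Leg 4 (185°, 22 mi): east 22 sin 185° = -1.92, north 22 cos 185° = -21.92
Net displacement: 34.52 east, -37.21 north. Direction back to start is (-34.52, 37.21): bearing = atan2(-34.52, 37.21) mod 360° = 317.15° ≈ 317°.

317°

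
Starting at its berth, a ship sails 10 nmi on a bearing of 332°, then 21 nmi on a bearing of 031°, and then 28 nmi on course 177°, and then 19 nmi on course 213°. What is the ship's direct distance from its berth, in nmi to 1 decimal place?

Leg 1 (332°, 10 nmi): east 10 sin 332° = -4.69, north 10 cos 332° = 8.83
Leg 2 (031°, 21 nmi): east 21 sin 31° = 10.82, north 21 cos 31° = 18.00
Leg 3 (177°, 28 nmi): east 28 sin 177° = 1.47, north 28 cos 177° = -27.96
Leg 4 (213°, 19 nmi): east 19 sin 213° = -10.35, north 19 cos 213° = -15.93
Net: -2.76 east, -17.07 north. Distance = √((-2.76)² + (-17.07)²) = 17.288 nmi.

17.3 nmi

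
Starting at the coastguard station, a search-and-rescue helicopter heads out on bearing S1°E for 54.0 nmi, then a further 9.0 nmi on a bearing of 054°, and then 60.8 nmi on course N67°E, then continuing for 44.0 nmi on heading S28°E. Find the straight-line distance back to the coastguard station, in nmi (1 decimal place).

106.2 nmi

Leg 1 (S1°E, 54.0 nmi): east 54.0 sin 179° = 0.94, north 54.0 cos 179° = -53.99
Leg 2 (054°, 9.0 nmi): east 9.0 sin 54° = 7.28, north 9.0 cos 54° = 5.29
Leg 3 (N67°E, 60.8 nmi): east 60.8 sin 67° = 55.97, north 60.8 cos 67° = 23.76
Leg 4 (S28°E, 44.0 nmi): east 44.0 sin 152° = 20.66, north 44.0 cos 152° = -38.85
Net: 84.85 east, -63.79 north. Distance = √((84.85)² + (-63.79)²) = 106.155 nmi.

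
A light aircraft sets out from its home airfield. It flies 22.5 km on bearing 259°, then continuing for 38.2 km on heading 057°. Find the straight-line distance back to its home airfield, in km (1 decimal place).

19.3 km

Leg 1 (259°, 22.5 km): east 22.5 sin 259° = -22.09, north 22.5 cos 259° = -4.29
Leg 2 (057°, 38.2 km): east 38.2 sin 57° = 32.04, north 38.2 cos 57° = 20.81
Net: 9.95 east, 16.51 north. Distance = √((9.95)² + (16.51)²) = 19.279 km.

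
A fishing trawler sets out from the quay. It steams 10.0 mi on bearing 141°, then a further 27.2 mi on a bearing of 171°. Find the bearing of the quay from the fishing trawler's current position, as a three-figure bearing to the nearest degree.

Leg 1 (141°, 10.0 mi): east 10.0 sin 141° = 6.29, north 10.0 cos 141° = -7.77
Leg 2 (171°, 27.2 mi): east 27.2 sin 171° = 4.26, north 27.2 cos 171° = -26.87
Net displacement: 10.55 east, -34.64 north. Direction back to start is (-10.55, 34.64): bearing = atan2(-10.55, 34.64) mod 360° = 343.06° ≈ 343°.

343°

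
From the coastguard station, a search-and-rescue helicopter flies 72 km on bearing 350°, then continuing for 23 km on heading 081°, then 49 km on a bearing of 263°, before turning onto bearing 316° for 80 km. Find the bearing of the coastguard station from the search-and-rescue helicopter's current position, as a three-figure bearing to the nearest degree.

Leg 1 (350°, 72 km): east 72 sin 350° = -12.50, north 72 cos 350° = 70.91
Leg 2 (081°, 23 km): east 23 sin 81° = 22.72, north 23 cos 81° = 3.60
Leg 3 (263°, 49 km): east 49 sin 263° = -48.63, north 49 cos 263° = -5.97
Leg 4 (316°, 80 km): east 80 sin 316° = -55.57, north 80 cos 316° = 57.55
Net displacement: -93.99 east, 126.08 north. Direction back to start is (93.99, -126.08): bearing = atan2(93.99, -126.08) mod 360° = 143.30° ≈ 143°.

143°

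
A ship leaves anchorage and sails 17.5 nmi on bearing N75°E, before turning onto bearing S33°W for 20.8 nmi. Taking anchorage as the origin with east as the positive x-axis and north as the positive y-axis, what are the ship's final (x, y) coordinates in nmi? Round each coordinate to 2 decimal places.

Leg 1 (N75°E, 17.5 nmi): east 17.5 sin 75° = 16.90, north 17.5 cos 75° = 4.53
Leg 2 (S33°W, 20.8 nmi): east 20.8 sin 213° = -11.33, north 20.8 cos 213° = -17.44
Summing: 5.58 nmi east, -12.92 nmi north → (5.58, -12.92).

(5.58, -12.92)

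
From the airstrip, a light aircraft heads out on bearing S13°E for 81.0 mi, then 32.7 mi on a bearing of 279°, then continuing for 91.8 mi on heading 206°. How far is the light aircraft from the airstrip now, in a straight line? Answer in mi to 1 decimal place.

165.5 mi

Leg 1 (S13°E, 81.0 mi): east 81.0 sin 167° = 18.22, north 81.0 cos 167° = -78.92
Leg 2 (279°, 32.7 mi): east 32.7 sin 279° = -32.30, north 32.7 cos 279° = 5.12
Leg 3 (206°, 91.8 mi): east 91.8 sin 206° = -40.24, north 91.8 cos 206° = -82.51
Net: -54.32 east, -156.32 north. Distance = √((-54.32)² + (-156.32)²) = 165.487 mi.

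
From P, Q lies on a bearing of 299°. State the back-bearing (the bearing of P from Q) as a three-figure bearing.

119°

Back-bearing = 299° − 180° = 119°.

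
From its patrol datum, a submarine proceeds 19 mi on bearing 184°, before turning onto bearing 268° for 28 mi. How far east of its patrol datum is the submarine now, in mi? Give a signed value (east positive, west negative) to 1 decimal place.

Leg 1 (184°, 19 mi): east 19 sin 184° = -1.33, north 19 cos 184° = -18.95
Leg 2 (268°, 28 mi): east 28 sin 268° = -27.98, north 28 cos 268° = -0.98
Net east component: -29.31 mi.

-29.3 mi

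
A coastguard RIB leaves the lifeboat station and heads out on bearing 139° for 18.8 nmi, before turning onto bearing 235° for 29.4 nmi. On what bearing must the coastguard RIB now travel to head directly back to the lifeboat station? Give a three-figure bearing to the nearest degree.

021°

Leg 1 (139°, 18.8 nmi): east 18.8 sin 139° = 12.33, north 18.8 cos 139° = -14.19
Leg 2 (235°, 29.4 nmi): east 29.4 sin 235° = -24.08, north 29.4 cos 235° = -16.86
Net displacement: -11.75 east, -31.05 north. Direction back to start is (11.75, 31.05): bearing = atan2(11.75, 31.05) mod 360° = 20.73° ≈ 021°.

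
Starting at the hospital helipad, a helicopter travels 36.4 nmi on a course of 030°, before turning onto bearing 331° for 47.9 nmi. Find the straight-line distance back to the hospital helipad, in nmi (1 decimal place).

73.6 nmi

Leg 1 (030°, 36.4 nmi): east 36.4 sin 30° = 18.20, north 36.4 cos 30° = 31.52
Leg 2 (331°, 47.9 nmi): east 47.9 sin 331° = -23.22, north 47.9 cos 331° = 41.89
Net: -5.02 east, 73.42 north. Distance = √((-5.02)² + (73.42)²) = 73.589 nmi.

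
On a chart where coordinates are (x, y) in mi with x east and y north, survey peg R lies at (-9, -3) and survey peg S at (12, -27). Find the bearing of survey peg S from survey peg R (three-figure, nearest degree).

139°

Δeast = 12 − -9 = 21.00; Δnorth = -27 − -3 = -24.00.
Bearing = atan2(Δeast, Δnorth) mod 360° = 138.81° ≈ 139°.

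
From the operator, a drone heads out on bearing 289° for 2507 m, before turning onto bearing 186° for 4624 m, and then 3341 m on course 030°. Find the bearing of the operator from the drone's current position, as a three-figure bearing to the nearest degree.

Leg 1 (289°, 2507 m): east 2507 sin 289° = -2370.42, north 2507 cos 289° = 816.20
Leg 2 (186°, 4624 m): east 4624 sin 186° = -483.34, north 4624 cos 186° = -4598.67
Leg 3 (030°, 3341 m): east 3341 sin 30° = 1670.50, north 3341 cos 30° = 2893.39
Net displacement: -1183.25 east, -889.08 north. Direction back to start is (1183.25, 889.08): bearing = atan2(1183.25, 889.08) mod 360° = 53.08° ≈ 053°.

053°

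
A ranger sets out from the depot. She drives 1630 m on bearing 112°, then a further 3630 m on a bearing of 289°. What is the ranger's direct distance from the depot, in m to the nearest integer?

2004 m

Leg 1 (112°, 1630 m): east 1630 sin 112° = 1511.31, north 1630 cos 112° = -610.61
Leg 2 (289°, 3630 m): east 3630 sin 289° = -3432.23, north 3630 cos 289° = 1181.81
Net: -1920.92 east, 571.20 north. Distance = √((-1920.92)² + (571.20)²) = 2004.050 m.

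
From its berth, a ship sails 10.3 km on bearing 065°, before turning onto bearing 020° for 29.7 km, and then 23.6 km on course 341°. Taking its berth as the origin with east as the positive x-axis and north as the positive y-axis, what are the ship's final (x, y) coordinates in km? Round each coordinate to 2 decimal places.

(11.81, 54.58)

Leg 1 (065°, 10.3 km): east 10.3 sin 65° = 9.33, north 10.3 cos 65° = 4.35
Leg 2 (020°, 29.7 km): east 29.7 sin 20° = 10.16, north 29.7 cos 20° = 27.91
Leg 3 (341°, 23.6 km): east 23.6 sin 341° = -7.68, north 23.6 cos 341° = 22.31
Summing: 11.81 km east, 54.58 km north → (11.81, 54.58).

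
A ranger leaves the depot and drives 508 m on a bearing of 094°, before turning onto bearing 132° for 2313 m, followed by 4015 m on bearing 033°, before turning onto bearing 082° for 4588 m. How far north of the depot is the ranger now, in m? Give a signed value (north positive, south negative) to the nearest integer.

2423 m

Leg 1 (094°, 508 m): east 508 sin 94° = 506.76, north 508 cos 94° = -35.44
Leg 2 (132°, 2313 m): east 2313 sin 132° = 1718.89, north 2313 cos 132° = -1547.70
Leg 3 (033°, 4015 m): east 4015 sin 33° = 2186.73, north 4015 cos 33° = 3367.26
Leg 4 (082°, 4588 m): east 4588 sin 82° = 4543.35, north 4588 cos 82° = 638.53
Net north component: 2422.65 m.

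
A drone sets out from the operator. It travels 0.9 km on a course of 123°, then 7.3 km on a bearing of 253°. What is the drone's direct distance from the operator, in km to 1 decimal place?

6.8 km

Leg 1 (123°, 0.9 km): east 0.9 sin 123° = 0.75, north 0.9 cos 123° = -0.49
Leg 2 (253°, 7.3 km): east 7.3 sin 253° = -6.98, north 7.3 cos 253° = -2.13
Net: -6.23 east, -2.62 north. Distance = √((-6.23)² + (-2.62)²) = 6.757 km.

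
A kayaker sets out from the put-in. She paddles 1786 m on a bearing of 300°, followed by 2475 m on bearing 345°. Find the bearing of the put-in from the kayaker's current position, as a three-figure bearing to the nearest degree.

Leg 1 (300°, 1786 m): east 1786 sin 300° = -1546.72, north 1786 cos 300° = 893.00
Leg 2 (345°, 2475 m): east 2475 sin 345° = -640.58, north 2475 cos 345° = 2390.67
Net displacement: -2187.30 east, 3283.67 north. Direction back to start is (2187.30, -3283.67): bearing = atan2(2187.30, -3283.67) mod 360° = 146.33° ≈ 146°.

146°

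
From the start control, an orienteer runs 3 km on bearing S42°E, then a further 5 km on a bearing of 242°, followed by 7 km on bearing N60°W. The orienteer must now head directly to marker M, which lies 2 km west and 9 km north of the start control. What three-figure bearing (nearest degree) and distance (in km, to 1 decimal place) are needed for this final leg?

033°, 12.0 km

Leg 1 (S42°E, 3 km): east 3 sin 138° = 2.01, north 3 cos 138° = -2.23
Leg 2 (242°, 5 km): east 5 sin 242° = -4.41, north 5 cos 242° = -2.35
Leg 3 (N60°W, 7 km): east 7 sin 300° = -6.06, north 7 cos 300° = 3.50
Current position: (-8.47, -1.08). Target: (-2, 9). Remaining: Δeast = 6.47, Δnorth = 10.08.
Bearing = atan2(6.47, 10.08) mod 360° = 32.70°; distance = √((6.47)² + (10.08)²) = 11.975 km.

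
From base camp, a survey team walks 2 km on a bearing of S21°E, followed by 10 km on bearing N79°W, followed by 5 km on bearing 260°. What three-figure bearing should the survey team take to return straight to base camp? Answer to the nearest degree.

Leg 1 (S21°E, 2 km): east 2 sin 159° = 0.72, north 2 cos 159° = -1.87
Leg 2 (N79°W, 10 km): east 10 sin 281° = -9.82, north 10 cos 281° = 1.91
Leg 3 (260°, 5 km): east 5 sin 260° = -4.92, north 5 cos 260° = -0.87
Net displacement: -14.02 east, -0.83 north. Direction back to start is (14.02, 0.83): bearing = atan2(14.02, 0.83) mod 360° = 86.62° ≈ 087°.

087°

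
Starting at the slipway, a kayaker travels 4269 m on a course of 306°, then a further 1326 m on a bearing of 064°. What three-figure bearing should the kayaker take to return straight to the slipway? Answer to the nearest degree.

Leg 1 (306°, 4269 m): east 4269 sin 306° = -3453.69, north 4269 cos 306° = 2509.26
Leg 2 (064°, 1326 m): east 1326 sin 64° = 1191.80, north 1326 cos 64° = 581.28
Net displacement: -2261.89 east, 3090.54 north. Direction back to start is (2261.89, -3090.54): bearing = atan2(2261.89, -3090.54) mod 360° = 143.80° ≈ 144°.

144°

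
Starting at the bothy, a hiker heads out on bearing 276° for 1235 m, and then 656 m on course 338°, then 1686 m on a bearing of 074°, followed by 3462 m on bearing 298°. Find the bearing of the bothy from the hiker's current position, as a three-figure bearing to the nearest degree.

134°

Leg 1 (276°, 1235 m): east 1235 sin 276° = -1228.23, north 1235 cos 276° = 129.09
Leg 2 (338°, 656 m): east 656 sin 338° = -245.74, north 656 cos 338° = 608.23
Leg 3 (074°, 1686 m): east 1686 sin 74° = 1620.69, north 1686 cos 74° = 464.72
Leg 4 (298°, 3462 m): east 3462 sin 298° = -3056.76, north 3462 cos 298° = 1625.31
Net displacement: -2910.05 east, 2827.36 north. Direction back to start is (2910.05, -2827.36): bearing = atan2(2910.05, -2827.36) mod 360° = 134.17° ≈ 134°.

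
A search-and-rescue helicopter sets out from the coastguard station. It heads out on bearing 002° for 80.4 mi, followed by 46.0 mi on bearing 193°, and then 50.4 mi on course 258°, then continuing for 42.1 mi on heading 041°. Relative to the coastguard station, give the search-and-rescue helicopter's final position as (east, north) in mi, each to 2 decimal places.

(-29.22, 56.82)

Leg 1 (002°, 80.4 mi): east 80.4 sin 2° = 2.81, north 80.4 cos 2° = 80.35
Leg 2 (193°, 46.0 mi): east 46.0 sin 193° = -10.35, north 46.0 cos 193° = -44.82
Leg 3 (258°, 50.4 mi): east 50.4 sin 258° = -49.30, north 50.4 cos 258° = -10.48
Leg 4 (041°, 42.1 mi): east 42.1 sin 41° = 27.62, north 42.1 cos 41° = 31.77
Summing: -29.22 mi east, 56.82 mi north → (-29.22, 56.82).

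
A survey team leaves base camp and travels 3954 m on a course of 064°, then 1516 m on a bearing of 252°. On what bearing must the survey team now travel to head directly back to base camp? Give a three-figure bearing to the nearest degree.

Leg 1 (064°, 3954 m): east 3954 sin 64° = 3553.83, north 3954 cos 64° = 1733.32
Leg 2 (252°, 1516 m): east 1516 sin 252° = -1441.80, north 1516 cos 252° = -468.47
Net displacement: 2112.03 east, 1264.85 north. Direction back to start is (-2112.03, -1264.85): bearing = atan2(-2112.03, -1264.85) mod 360° = 239.08° ≈ 239°.

239°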